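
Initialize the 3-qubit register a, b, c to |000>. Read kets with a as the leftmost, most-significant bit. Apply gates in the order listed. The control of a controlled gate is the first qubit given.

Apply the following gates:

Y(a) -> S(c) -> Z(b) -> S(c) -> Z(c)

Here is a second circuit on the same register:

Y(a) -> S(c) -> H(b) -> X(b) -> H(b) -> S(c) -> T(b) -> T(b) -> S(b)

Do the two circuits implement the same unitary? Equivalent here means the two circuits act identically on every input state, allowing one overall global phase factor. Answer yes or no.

No, they are not equivalent — no single phase factor reconciles the two unitaries.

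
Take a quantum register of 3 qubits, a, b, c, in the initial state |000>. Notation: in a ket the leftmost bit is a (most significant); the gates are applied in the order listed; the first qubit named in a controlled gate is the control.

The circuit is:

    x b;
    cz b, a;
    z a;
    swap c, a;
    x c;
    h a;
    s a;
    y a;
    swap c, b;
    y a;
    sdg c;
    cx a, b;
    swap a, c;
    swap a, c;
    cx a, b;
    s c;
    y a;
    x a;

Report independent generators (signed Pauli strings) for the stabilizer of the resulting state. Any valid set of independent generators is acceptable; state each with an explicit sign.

One valid set of independent stabilizer generators is -YII, -IZI, -IIZ (any independent generating set of the same group is equally correct).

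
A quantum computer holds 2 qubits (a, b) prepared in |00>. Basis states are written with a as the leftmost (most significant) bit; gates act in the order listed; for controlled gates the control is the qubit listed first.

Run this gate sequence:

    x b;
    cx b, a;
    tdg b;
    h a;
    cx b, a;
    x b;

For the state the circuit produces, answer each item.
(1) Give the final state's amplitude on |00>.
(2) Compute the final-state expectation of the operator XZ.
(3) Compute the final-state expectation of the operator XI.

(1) |00> carries amplitude sqrt(2)*exp(3*I*pi/4)/2 in the final state.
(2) The observable XZ averages to -1.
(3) The expectation value of XI is -1.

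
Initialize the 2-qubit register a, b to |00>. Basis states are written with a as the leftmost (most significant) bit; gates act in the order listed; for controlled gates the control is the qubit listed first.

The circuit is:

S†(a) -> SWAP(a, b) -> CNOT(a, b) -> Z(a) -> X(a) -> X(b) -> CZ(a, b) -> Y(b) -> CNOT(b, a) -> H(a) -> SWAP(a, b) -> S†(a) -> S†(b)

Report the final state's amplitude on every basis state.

The resulting statevector has amplitude sqrt(2)*I/2 on |00>, -sqrt(2)/2 on |01>, 0 on |10>, 0 on |11>.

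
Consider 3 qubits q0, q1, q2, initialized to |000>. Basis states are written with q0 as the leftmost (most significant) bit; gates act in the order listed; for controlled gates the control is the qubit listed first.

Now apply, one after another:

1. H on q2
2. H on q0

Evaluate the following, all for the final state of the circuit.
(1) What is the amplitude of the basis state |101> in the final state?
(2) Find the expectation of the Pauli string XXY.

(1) The amplitude on |101> is 1/2.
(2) The observable XXY averages to 0.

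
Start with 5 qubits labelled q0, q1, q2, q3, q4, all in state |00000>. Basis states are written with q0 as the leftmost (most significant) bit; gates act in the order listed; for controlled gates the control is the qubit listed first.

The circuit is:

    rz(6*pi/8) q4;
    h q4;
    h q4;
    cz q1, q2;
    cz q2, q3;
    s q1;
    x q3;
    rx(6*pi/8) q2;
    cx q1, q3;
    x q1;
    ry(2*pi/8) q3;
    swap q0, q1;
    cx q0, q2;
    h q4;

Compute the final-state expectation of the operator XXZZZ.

The expectation value of XXZZZ is 0. Key observation: steps 2-3 multiply out to the identity, so the circuit reduces to the remaining gates.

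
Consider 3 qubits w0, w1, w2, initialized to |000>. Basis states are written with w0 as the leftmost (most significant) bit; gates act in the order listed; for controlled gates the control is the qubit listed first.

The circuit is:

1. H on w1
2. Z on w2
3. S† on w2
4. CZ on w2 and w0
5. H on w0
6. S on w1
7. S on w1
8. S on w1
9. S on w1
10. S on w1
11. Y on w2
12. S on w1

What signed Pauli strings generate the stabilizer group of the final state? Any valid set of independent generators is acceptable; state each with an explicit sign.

The final state is stabilized by the group generated by +XII, -IXI, -IIZ; other independent generating sets are equally valid. Key observation: the block from step 6 through step 9 cancels to the identity and can be dropped.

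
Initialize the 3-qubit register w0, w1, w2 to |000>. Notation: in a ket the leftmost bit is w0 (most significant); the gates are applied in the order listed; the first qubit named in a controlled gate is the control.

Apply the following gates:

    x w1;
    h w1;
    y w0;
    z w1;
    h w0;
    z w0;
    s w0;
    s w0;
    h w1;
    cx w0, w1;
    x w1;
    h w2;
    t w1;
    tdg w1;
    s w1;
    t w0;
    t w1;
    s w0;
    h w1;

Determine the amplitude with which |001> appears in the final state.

|001> carries amplitude -sqrt(2)*exp(I*pi/4)/4 in the final state.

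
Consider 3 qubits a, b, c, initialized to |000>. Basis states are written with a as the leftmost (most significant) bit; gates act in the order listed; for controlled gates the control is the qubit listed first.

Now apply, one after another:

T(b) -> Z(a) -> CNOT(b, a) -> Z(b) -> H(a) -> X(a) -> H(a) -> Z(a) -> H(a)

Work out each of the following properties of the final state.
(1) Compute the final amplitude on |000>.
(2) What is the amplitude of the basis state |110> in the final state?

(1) |000> carries amplitude sqrt(2)/2 in the final state. Key observation: gates 5-8 undo each other exactly, leaving only the rest of the circuit to track.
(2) The amplitude on |110> is 0.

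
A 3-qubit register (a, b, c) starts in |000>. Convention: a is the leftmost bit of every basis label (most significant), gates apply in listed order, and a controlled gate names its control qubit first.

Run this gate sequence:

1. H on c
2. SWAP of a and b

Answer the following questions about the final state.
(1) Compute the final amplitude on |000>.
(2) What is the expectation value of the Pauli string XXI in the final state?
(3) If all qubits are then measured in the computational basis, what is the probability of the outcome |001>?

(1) The amplitude on |000> is sqrt(2)/2.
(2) The observable XXI averages to 0.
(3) The probability of measuring |001> is 1/2.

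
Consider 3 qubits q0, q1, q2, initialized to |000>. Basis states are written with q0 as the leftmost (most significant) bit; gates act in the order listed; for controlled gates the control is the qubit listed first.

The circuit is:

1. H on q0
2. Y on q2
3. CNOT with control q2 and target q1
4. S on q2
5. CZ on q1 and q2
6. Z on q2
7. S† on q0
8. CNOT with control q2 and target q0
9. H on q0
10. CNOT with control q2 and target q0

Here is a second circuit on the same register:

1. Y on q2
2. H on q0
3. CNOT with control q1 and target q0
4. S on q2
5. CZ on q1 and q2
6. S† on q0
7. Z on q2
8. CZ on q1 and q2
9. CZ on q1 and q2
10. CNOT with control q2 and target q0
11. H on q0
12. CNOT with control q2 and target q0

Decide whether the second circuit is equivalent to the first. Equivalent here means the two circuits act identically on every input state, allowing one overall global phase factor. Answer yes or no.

No — the two circuits implement different unitaries, even allowing a global phase.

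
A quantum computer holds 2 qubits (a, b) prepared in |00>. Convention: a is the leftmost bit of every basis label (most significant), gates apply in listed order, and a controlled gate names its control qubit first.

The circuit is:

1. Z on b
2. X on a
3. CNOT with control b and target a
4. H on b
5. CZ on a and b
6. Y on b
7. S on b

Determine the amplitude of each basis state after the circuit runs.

The resulting statevector has amplitude 0 on |00>, 0 on |01>, sqrt(2)*I/2 on |10>, -sqrt(2)/2 on |11>.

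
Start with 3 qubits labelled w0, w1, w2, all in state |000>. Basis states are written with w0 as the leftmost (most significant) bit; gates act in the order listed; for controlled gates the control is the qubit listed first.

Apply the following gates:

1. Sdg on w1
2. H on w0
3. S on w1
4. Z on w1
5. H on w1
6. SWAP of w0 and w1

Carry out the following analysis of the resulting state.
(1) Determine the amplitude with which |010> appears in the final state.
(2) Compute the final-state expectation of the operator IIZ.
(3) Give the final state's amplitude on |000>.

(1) |010> carries amplitude 1/2 in the final state.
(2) The observable IIZ averages to 1.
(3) The final state's coefficient on |000> equals 1/2.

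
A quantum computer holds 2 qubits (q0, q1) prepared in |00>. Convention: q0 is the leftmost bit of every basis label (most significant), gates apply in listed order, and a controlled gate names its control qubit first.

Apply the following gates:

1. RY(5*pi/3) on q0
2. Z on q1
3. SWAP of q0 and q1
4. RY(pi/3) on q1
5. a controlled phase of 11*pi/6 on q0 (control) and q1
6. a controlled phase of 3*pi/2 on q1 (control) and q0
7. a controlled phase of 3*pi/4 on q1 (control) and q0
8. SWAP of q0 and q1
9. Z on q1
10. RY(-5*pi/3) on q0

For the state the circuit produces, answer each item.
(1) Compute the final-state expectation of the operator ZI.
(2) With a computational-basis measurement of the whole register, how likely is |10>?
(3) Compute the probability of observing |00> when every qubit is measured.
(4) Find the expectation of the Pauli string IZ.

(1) The expectation value of ZI is 1/2.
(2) A full measurement returns |10> with probability 1/4.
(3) Outcome |00> occurs with probability 3/4.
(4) The expectation value of IZ is 1.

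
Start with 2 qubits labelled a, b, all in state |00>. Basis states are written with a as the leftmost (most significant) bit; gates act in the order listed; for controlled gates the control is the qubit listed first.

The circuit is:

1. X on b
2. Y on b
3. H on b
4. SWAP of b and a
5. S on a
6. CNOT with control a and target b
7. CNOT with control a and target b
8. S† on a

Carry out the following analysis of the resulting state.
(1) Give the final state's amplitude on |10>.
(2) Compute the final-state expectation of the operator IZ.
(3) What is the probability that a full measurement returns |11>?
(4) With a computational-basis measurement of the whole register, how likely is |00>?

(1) The final state's coefficient on |10> equals -sqrt(2)*I/2. Key observation: gates 5-8 undo each other exactly, leaving only the rest of the circuit to track.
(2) The observable IZ averages to 1.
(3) Outcome |11> occurs with probability 0.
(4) Outcome |00> occurs with probability 1/2.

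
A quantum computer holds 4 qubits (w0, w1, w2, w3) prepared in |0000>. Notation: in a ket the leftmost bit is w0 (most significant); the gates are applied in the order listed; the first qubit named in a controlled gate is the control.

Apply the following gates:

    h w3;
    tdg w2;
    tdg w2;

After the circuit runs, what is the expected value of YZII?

The expectation value of YZII is 0.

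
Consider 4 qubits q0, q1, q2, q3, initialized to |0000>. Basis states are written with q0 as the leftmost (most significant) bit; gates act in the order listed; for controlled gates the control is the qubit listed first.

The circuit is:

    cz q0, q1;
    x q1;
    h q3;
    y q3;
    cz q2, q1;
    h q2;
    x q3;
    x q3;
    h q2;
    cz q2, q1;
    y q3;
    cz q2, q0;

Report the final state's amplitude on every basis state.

The final amplitudes are sqrt(2)/2 on |0100>, sqrt(2)/2 on |0101>, and 0 on every other basis state. Key observation: steps 4-11 multiply out to the identity, so the circuit reduces to the remaining gates.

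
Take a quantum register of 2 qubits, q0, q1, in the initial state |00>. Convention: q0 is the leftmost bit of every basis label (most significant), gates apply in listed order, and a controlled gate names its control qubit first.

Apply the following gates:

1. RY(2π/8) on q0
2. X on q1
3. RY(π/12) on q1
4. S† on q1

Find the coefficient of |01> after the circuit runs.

The final state's coefficient on |01> equals I*(-2*sqrt(3) - sqrt(6) - sqrt(2))/8.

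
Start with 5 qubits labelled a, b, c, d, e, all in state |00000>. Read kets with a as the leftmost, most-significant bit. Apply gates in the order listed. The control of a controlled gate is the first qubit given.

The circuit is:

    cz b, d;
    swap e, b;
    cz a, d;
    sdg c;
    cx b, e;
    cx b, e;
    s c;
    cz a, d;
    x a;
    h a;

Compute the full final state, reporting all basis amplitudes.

After the circuit, the state carries amplitude sqrt(2)/2 on |00000>, -sqrt(2)/2 on |10000>, and 0 on every other basis state. Key observation: steps 3-8 multiply out to the identity, so the circuit reduces to the remaining gates.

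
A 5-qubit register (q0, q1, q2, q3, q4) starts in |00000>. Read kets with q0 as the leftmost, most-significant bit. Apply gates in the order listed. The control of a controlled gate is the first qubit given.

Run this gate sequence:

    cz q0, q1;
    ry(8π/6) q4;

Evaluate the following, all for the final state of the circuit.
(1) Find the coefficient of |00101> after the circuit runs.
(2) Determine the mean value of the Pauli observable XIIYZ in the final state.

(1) |00101> carries amplitude 0 in the final state.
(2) The observable XIIYZ averages to 0.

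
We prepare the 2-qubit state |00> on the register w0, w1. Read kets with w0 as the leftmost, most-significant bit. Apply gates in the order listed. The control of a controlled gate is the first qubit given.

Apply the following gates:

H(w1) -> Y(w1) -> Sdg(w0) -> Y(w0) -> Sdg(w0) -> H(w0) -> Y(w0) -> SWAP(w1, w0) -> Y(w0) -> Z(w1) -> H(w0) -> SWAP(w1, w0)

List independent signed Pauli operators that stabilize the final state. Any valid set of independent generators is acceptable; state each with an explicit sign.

One valid set of independent stabilizer generators is -XI, +IZ (any independent generating set of the same group is equally correct).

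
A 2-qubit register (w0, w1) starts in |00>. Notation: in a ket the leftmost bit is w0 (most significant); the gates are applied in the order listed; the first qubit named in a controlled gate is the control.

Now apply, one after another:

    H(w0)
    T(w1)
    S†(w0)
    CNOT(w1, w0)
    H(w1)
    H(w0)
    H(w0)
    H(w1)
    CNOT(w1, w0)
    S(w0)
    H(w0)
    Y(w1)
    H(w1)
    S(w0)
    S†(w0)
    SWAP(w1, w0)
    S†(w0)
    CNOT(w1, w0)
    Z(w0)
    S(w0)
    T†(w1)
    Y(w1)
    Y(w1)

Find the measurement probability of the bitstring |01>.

Outcome |01> occurs with probability 0.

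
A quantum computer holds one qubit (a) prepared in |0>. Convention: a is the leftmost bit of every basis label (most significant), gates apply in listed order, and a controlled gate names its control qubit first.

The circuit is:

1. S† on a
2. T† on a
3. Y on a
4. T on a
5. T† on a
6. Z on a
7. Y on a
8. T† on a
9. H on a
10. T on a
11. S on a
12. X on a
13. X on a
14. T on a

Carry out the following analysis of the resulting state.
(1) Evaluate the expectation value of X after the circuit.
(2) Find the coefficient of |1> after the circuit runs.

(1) In the final state, X has expectation -1.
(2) The amplitude on |1> is sqrt(2)/2.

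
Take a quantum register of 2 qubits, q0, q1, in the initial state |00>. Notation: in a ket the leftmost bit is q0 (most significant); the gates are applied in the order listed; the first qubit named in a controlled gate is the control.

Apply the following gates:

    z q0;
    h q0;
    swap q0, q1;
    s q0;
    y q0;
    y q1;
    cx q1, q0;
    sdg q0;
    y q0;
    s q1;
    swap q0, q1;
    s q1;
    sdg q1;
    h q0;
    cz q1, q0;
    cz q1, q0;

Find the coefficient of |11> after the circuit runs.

The amplitude on |11> is -1/2. Key observation: gates 15-16 undo each other exactly, leaving only the rest of the circuit to track.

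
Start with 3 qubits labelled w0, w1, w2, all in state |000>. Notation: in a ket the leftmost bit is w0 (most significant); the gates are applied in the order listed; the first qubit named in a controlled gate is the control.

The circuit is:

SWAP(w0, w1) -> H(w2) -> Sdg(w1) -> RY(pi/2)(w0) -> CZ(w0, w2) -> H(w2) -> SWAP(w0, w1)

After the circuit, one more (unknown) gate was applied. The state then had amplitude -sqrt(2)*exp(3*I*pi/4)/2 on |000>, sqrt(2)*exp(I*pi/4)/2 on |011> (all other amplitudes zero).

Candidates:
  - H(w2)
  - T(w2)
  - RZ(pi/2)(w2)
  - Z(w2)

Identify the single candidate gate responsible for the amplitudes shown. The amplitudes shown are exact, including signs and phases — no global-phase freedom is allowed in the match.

The unique candidate consistent with the amplitudes is RZ(pi/2)(w2).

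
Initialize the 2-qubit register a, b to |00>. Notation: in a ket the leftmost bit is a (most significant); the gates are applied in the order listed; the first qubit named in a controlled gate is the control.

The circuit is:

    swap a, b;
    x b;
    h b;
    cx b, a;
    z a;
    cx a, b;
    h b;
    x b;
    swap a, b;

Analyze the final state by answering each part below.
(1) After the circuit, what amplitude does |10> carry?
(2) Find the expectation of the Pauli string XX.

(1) The amplitude on |10> is 1/2.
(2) The observable XX averages to 1.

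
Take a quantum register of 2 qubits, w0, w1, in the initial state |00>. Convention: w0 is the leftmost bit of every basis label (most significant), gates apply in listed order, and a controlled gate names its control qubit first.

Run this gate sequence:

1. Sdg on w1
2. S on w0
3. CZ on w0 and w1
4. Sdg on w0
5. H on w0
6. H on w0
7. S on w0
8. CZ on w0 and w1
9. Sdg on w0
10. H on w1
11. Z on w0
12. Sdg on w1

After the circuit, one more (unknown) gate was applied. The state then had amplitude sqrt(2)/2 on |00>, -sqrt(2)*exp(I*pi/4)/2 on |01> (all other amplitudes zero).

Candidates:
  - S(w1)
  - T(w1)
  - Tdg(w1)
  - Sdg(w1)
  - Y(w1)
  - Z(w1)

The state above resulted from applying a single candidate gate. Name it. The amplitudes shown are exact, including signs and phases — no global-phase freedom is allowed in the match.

The unique candidate consistent with the amplitudes is Tdg(w1). Key observation: the block from step 2 through step 9 cancels to the identity and can be dropped.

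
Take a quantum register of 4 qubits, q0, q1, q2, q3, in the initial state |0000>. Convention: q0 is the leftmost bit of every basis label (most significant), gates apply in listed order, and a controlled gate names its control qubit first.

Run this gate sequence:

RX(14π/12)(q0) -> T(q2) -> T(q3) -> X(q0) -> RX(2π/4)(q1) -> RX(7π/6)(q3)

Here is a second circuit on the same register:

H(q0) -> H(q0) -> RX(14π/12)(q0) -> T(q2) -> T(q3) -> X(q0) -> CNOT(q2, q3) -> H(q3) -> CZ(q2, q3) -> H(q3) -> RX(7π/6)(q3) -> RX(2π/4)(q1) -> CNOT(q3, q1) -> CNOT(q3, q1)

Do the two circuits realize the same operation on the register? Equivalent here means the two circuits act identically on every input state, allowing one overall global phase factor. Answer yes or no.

Yes, they are equivalent — the unitaries differ by at most a global phase.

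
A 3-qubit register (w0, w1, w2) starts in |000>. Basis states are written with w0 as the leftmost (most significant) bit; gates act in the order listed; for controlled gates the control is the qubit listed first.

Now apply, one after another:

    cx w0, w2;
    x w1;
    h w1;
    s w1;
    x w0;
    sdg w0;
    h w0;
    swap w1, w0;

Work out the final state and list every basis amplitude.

After the circuit, the state carries amplitude -I/2 on |000>, 0 on |001>, I/2 on |010>, 0 on |011>, -1/2 on |100>, 0 on |101>, 1/2 on |110>, 0 on |111>.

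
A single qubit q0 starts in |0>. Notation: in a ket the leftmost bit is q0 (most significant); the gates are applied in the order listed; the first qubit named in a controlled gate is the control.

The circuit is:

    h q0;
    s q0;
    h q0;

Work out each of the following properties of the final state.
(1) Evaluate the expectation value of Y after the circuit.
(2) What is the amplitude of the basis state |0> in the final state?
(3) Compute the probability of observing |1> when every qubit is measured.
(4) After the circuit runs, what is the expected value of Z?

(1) In the final state, Y has expectation -1.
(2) |0> carries amplitude 1/2 + I/2 in the final state.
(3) Outcome |1> occurs with probability 1/2.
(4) The observable Z averages to 0.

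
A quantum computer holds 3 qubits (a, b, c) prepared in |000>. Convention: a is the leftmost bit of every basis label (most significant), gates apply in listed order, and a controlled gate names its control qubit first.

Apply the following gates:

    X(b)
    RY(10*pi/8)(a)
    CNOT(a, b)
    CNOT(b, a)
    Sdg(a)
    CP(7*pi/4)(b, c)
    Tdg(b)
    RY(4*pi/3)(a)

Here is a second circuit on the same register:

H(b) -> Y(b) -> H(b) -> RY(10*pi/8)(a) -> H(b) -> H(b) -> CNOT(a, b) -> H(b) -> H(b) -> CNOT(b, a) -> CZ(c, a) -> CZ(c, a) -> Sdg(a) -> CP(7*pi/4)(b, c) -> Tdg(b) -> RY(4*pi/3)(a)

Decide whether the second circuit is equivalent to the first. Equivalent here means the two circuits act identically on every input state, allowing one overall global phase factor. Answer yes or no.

No, they are not equivalent — no single phase factor reconciles the two unitaries.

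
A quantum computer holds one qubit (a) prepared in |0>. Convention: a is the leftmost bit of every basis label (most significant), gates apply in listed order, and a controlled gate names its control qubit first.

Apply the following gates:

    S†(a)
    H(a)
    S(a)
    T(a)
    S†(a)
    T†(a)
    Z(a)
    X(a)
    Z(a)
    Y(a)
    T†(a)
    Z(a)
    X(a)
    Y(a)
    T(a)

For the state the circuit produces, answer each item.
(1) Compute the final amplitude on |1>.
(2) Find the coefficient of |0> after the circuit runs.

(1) |1> carries amplitude -sqrt(2)/2 in the final state.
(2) The amplitude on |0> is sqrt(2)/2.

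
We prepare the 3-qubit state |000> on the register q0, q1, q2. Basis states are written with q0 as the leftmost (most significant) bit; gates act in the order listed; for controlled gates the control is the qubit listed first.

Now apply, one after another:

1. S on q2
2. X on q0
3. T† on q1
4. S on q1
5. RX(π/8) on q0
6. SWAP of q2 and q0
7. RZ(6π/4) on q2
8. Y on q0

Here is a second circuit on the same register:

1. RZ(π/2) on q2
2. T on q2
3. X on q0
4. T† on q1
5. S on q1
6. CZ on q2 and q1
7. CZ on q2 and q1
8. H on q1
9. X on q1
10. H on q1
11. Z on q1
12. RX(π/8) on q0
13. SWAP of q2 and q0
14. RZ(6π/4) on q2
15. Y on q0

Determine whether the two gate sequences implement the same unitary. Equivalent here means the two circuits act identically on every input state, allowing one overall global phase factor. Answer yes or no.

No, they are not equivalent — no single phase factor reconciles the two unitaries.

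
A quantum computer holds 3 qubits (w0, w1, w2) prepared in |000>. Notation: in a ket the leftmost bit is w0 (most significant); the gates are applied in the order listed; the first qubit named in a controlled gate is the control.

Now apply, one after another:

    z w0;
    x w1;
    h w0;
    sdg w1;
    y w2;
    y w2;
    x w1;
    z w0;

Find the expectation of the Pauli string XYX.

The observable XYX averages to 0.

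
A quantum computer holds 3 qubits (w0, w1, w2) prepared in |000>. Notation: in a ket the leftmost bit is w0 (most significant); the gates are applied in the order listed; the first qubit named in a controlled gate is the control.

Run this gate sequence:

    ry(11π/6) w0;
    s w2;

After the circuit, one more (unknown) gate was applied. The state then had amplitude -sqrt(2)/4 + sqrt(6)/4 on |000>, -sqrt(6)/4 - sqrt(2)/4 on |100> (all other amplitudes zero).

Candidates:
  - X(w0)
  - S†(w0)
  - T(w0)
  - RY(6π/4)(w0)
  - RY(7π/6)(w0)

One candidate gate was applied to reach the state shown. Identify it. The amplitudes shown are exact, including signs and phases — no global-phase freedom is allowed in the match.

The unique candidate consistent with the amplitudes is X(w0).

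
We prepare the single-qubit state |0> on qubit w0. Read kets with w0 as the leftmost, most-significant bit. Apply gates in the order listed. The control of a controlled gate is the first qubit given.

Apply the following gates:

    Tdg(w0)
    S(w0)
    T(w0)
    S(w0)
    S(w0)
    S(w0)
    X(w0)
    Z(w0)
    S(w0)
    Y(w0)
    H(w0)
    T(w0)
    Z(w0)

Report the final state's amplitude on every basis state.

After the circuit, the state carries amplitude -sqrt(2)/2 on |0>, sqrt(2)*exp(I*pi/4)/2 on |1>.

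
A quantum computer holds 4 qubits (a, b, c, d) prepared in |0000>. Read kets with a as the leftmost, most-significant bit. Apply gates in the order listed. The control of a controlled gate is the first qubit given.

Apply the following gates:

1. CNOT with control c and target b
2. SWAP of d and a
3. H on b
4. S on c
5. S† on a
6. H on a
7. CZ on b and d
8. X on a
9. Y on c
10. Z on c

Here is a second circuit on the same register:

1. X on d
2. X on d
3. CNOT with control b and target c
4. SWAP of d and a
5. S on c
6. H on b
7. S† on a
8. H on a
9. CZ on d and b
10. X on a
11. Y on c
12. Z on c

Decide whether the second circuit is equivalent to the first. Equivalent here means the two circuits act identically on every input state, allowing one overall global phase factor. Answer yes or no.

No, they are not equivalent — no single phase factor reconciles the two unitaries.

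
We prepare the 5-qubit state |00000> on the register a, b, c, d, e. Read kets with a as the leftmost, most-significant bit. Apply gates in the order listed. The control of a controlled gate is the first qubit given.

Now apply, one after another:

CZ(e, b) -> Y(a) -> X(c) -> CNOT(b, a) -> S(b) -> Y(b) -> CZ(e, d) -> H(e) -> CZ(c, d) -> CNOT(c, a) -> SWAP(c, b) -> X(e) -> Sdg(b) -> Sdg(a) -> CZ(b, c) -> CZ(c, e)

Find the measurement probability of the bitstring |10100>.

Outcome |10100> occurs with probability 0.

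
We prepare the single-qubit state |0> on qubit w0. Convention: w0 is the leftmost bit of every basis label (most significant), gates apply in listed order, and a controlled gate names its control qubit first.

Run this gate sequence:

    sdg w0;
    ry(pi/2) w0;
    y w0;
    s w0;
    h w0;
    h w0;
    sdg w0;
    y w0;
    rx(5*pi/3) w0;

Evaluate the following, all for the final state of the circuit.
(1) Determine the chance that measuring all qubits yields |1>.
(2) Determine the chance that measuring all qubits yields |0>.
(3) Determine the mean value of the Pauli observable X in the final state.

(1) Outcome |1> occurs with probability 1/2.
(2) The probability of measuring |0> is 1/2.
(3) In the final state, X has expectation 1.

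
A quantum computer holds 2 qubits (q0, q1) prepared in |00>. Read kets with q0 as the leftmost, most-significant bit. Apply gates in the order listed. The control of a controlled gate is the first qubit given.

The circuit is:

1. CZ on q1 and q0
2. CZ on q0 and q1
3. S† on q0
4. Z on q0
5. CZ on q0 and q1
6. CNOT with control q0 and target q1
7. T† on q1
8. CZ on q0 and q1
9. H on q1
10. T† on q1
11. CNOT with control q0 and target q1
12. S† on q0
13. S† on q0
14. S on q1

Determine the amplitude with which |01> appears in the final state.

|01> carries amplitude sqrt(2)*exp(I*pi/4)/2 in the final state.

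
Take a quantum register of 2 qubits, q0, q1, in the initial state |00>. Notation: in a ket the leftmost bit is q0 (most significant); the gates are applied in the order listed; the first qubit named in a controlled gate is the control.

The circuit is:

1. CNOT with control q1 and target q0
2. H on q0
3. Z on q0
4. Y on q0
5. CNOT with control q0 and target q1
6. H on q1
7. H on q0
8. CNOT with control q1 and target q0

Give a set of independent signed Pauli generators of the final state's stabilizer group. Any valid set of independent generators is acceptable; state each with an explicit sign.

The final state is stabilized by the group generated by +IX, +ZI; other independent generating sets are equally valid.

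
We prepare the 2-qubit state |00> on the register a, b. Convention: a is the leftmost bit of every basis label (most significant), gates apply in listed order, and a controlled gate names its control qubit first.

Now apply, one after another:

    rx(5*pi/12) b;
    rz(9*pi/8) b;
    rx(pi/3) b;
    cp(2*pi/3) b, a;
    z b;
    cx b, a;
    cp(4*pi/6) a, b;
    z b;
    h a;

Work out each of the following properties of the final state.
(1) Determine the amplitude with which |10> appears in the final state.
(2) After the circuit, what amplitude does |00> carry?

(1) The final state's coefficient on |10> equals sqrt(6)*sqrt(sqrt(2)/4 + 1/2)*exp(-9*I*pi/16)/8 - sqrt(6)*sqrt(sqrt(2)/4 + 1/2)*exp(9*I*pi/16)/8 + 3*sqrt(2)*sqrt(1/2 - sqrt(2)/4)*exp(-9*I*pi/16)/8 + sqrt(2)*sqrt(1/2 - sqrt(2)/4)*exp(9*I*pi/16)/8.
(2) The final state's coefficient on |00> equals sqrt(6)*sqrt(sqrt(2)/4 + 1/2)*exp(-9*I*pi/16)/8 - sqrt(6)*sqrt(sqrt(2)/4 + 1/2)*exp(9*I*pi/16)/8 + 3*sqrt(2)*sqrt(1/2 - sqrt(2)/4)*exp(-9*I*pi/16)/8 + sqrt(2)*sqrt(1/2 - sqrt(2)/4)*exp(9*I*pi/16)/8.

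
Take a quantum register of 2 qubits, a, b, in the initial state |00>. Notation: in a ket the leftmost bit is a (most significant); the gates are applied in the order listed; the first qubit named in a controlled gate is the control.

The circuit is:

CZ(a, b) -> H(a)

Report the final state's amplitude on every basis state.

After the circuit, the state carries amplitude sqrt(2)/2 on |00>, 0 on |01>, sqrt(2)/2 on |10>, 0 on |11>.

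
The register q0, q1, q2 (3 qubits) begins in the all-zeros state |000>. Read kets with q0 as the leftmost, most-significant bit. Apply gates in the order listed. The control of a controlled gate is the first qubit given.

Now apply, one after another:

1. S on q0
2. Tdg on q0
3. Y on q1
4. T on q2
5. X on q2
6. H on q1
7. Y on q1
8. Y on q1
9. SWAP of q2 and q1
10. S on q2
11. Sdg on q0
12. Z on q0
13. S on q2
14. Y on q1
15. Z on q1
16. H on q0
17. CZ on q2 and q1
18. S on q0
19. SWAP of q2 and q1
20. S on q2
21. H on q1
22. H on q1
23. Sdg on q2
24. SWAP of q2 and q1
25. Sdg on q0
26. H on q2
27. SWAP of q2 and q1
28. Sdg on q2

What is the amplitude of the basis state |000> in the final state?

The amplitude on |000> is sqrt(2)/2. Key observation: gates 18-25 undo each other exactly, leaving only the rest of the circuit to track.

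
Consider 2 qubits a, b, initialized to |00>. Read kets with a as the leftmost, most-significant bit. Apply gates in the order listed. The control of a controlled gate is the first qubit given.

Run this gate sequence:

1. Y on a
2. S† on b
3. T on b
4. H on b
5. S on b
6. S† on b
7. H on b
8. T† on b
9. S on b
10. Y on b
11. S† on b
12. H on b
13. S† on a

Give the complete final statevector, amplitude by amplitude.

The final amplitudes are 0 on |00>, 0 on |01>, sqrt(2)/2 on |10>, -sqrt(2)/2 on |11>.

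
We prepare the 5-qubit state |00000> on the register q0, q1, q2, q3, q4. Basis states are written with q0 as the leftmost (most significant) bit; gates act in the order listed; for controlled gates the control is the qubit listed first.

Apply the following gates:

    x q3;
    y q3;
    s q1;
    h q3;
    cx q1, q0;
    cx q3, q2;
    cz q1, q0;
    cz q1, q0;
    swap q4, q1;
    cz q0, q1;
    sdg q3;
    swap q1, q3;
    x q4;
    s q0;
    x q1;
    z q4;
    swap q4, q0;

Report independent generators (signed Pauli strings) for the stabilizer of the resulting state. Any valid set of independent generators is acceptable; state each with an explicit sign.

The final state is stabilized by the group generated by -IXYII, -ZIIII, -IZZII, +IIIZI, +IIIIZ; other independent generating sets are equally valid. Key observation: steps 7-8 multiply out to the identity, so the circuit reduces to the remaining gates.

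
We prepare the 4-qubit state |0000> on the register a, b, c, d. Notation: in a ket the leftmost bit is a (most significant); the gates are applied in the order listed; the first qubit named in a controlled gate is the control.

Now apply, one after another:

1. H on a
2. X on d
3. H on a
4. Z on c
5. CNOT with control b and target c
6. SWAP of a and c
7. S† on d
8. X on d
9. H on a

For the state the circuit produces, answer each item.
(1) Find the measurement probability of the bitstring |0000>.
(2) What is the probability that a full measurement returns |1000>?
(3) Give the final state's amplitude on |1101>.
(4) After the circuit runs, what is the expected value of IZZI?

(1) Outcome |0000> occurs with probability 1/2.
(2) The probability of measuring |1000> is 1/2.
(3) The final state's coefficient on |1101> equals 0.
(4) The expectation value of IZZI is 1.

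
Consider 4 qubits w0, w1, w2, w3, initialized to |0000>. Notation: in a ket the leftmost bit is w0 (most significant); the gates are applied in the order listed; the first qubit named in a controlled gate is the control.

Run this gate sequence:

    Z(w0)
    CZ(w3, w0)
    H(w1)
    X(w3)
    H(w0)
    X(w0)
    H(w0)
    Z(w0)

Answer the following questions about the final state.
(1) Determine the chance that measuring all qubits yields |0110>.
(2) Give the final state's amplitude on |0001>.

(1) Outcome |0110> occurs with probability 0. Key observation: steps 5-8 multiply out to the identity, so the circuit reduces to the remaining gates.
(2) The amplitude on |0001> is sqrt(2)/2.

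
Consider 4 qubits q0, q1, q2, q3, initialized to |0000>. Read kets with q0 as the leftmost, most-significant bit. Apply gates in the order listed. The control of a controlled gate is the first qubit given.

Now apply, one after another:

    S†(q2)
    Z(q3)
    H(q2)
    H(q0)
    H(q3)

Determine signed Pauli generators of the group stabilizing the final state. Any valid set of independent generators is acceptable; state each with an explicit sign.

One valid set of independent stabilizer generators is +XIII, +IIXI, +IIIX, +IZII (any independent generating set of the same group is equally correct).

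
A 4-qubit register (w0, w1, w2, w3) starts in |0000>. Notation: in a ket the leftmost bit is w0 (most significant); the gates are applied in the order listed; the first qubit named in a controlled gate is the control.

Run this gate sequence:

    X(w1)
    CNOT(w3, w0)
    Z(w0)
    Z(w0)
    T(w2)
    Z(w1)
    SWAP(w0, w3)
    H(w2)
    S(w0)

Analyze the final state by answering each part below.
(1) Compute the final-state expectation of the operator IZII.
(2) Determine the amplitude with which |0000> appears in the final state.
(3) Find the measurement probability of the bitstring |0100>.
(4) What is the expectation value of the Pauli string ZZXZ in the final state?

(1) The expectation value of IZII is -1.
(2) The amplitude on |0000> is 0.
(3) A full measurement returns |0100> with probability 1/2.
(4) In the final state, ZZXZ has expectation -1.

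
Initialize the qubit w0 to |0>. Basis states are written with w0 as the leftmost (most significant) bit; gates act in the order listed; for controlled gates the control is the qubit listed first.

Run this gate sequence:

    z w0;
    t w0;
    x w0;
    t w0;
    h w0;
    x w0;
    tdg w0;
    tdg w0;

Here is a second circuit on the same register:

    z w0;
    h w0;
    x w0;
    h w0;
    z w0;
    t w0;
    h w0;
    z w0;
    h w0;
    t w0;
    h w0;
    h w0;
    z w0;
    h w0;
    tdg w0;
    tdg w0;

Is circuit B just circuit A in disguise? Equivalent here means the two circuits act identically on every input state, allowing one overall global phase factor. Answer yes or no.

Yes, they are equivalent — the unitaries differ by at most a global phase.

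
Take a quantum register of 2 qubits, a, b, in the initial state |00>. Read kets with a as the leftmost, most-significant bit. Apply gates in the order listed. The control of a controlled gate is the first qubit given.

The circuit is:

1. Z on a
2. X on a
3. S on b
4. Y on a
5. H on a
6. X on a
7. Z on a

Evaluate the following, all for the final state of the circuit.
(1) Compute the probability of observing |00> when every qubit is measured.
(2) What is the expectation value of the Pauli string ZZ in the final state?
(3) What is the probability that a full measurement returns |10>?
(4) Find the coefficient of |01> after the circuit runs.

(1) Outcome |00> occurs with probability 1/2.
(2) The expectation value of ZZ is 0.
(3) Outcome |10> occurs with probability 1/2.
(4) The amplitude on |01> is 0.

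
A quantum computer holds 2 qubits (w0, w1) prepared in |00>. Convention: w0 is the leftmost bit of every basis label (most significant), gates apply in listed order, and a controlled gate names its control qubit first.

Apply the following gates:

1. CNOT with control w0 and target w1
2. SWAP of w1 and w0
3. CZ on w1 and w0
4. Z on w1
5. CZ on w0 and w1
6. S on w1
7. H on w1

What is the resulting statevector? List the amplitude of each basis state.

After the circuit, the state carries amplitude sqrt(2)/2 on |00>, sqrt(2)/2 on |01>, 0 on |10>, 0 on |11>.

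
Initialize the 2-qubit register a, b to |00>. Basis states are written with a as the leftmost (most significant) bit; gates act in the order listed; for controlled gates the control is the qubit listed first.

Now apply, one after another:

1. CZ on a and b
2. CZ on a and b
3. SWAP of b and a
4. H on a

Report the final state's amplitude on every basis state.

The final amplitudes are sqrt(2)/2 on |00>, 0 on |01>, sqrt(2)/2 on |10>, 0 on |11>. Key observation: the block from step 1 through step 2 cancels to the identity and can be dropped.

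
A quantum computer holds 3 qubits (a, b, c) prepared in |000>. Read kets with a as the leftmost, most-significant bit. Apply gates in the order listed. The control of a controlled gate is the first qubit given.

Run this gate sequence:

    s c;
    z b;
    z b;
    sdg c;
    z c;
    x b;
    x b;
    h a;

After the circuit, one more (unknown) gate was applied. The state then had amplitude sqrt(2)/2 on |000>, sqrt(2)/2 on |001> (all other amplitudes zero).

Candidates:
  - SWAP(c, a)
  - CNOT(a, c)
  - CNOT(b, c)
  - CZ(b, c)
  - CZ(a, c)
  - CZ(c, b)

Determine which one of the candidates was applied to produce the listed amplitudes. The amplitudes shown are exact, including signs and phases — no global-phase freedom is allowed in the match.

The unique candidate consistent with the amplitudes is SWAP(c, a). Key observation: gates 1-4 undo each other exactly, leaving only the rest of the circuit to track.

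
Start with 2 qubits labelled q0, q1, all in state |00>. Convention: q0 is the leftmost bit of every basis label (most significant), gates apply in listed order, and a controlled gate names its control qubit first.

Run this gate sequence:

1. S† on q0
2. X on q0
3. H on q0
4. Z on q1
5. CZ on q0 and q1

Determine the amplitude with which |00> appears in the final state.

|00> carries amplitude sqrt(2)/2 in the final state.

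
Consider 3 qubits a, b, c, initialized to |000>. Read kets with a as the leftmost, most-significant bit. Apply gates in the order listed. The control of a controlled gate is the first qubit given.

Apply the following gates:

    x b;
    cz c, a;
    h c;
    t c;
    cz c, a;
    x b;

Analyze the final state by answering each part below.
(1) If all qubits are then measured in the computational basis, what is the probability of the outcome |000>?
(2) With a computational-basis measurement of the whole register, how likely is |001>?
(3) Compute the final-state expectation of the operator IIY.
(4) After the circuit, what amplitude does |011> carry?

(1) The probability of measuring |000> is 1/2.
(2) The probability of measuring |001> is 1/2.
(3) The expectation value of IIY is sqrt(2)/2.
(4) The amplitude on |011> is 0.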